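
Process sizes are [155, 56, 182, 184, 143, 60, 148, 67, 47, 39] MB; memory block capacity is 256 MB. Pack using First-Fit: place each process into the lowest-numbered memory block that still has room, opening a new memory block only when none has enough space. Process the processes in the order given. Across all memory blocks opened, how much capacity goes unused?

199

memory block 1: place 155 MB, 101 MB left
memory block 1: place 56 MB, 45 MB left
memory block 2: place 182 MB, 74 MB left
memory block 3: place 184 MB, 72 MB left
memory block 4: place 143 MB, 113 MB left
memory block 2: place 60 MB, 14 MB left
memory block 5: place 148 MB, 108 MB left
memory block 3: place 67 MB, 5 MB left
memory block 4: place 47 MB, 66 MB left
memory block 1: place 39 MB, 6 MB left
5 memory blocks × 256 MB = 1280 MB; used 1081 MB; unused 199 MB.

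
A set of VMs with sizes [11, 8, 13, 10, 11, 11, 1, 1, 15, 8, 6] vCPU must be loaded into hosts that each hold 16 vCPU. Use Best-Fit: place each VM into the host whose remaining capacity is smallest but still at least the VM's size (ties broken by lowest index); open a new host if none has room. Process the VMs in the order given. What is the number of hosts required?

11 vCPU → host 1 (remaining 5 vCPU)
8 vCPU → host 2 (remaining 8 vCPU)
13 vCPU → host 3 (remaining 3 vCPU)
10 vCPU → host 4 (remaining 6 vCPU)
11 vCPU → host 5 (remaining 5 vCPU)
11 vCPU → host 6 (remaining 5 vCPU)
1 vCPU → host 3 (remaining 2 vCPU)
1 vCPU → host 3 (remaining 1 vCPU)
15 vCPU → host 7 (remaining 1 vCPU)
8 vCPU → host 2 (remaining 0 vCPU)
6 vCPU → host 4 (remaining 0 vCPU)

7 hosts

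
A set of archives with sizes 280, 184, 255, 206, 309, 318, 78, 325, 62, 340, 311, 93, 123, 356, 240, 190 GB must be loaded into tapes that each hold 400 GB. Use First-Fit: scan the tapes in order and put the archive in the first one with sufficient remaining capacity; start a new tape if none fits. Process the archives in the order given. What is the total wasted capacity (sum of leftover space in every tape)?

1130

tape 1: place 280 GB, 120 GB left
tape 2: place 184 GB, 216 GB left
tape 3: place 255 GB, 145 GB left
tape 2: place 206 GB, 10 GB left
tape 4: place 309 GB, 91 GB left
tape 5: place 318 GB, 82 GB left
tape 1: place 78 GB, 42 GB left
tape 6: place 325 GB, 75 GB left
tape 3: place 62 GB, 83 GB left
tape 7: place 340 GB, 60 GB left
tape 8: place 311 GB, 89 GB left
tape 9: place 93 GB, 307 GB left
tape 9: place 123 GB, 184 GB left
tape 10: place 356 GB, 44 GB left
tape 11: place 240 GB, 160 GB left
tape 12: place 190 GB, 210 GB left
12 tapes × 400 GB = 4800 GB; used 3670 GB; unused 1130 GB.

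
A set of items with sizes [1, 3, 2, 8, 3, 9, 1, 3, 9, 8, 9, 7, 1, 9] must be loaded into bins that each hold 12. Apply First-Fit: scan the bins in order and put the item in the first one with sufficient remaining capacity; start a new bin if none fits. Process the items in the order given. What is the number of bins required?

Put 1 in bin 1; 11 remain.
Put 3 in bin 1; 8 remain.
Put 2 in bin 1; 6 remain.
Put 8 in bin 2; 4 remain.
Put 3 in bin 1; 3 remain.
Put 9 in bin 3; 3 remain.
Put 1 in bin 1; 2 remain.
Put 3 in bin 2; 1 remain.
Put 9 in bin 4; 3 remain.
Put 8 in bin 5; 4 remain.
Put 9 in bin 6; 3 remain.
Put 7 in bin 7; 5 remain.
Put 1 in bin 1; 1 remain.
Put 9 in bin 8; 3 remain.

8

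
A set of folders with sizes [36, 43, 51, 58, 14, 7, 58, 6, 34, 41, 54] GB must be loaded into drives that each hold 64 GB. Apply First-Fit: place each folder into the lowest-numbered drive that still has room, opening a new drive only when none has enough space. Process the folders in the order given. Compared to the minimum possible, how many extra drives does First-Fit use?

0

First-Fit: [36,14,7,6] [43] [51] [58] [58] [34] [41] [54] → 8 drives.
8 folders exceed 32 GB (half the capacity), and no two of those can share a drive, so at least 8 drives are needed.
So 8 is already optimal.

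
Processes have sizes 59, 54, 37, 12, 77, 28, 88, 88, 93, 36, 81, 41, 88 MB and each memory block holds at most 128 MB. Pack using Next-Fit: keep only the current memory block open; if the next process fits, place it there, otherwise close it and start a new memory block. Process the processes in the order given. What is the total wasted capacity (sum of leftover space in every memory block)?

242

memory block 1: place 59 MB, 69 MB left
memory block 1: place 54 MB, 15 MB left
memory block 2: place 37 MB, 91 MB left
memory block 2: place 12 MB, 79 MB left
memory block 2: place 77 MB, 2 MB left
memory block 3: place 28 MB, 100 MB left
memory block 3: place 88 MB, 12 MB left
memory block 4: place 88 MB, 40 MB left
memory block 5: place 93 MB, 35 MB left
memory block 6: place 36 MB, 92 MB left
memory block 6: place 81 MB, 11 MB left
memory block 7: place 41 MB, 87 MB left
memory block 8: place 88 MB, 40 MB left
8 memory blocks × 128 MB = 1024 MB; used 782 MB; unused 242 MB.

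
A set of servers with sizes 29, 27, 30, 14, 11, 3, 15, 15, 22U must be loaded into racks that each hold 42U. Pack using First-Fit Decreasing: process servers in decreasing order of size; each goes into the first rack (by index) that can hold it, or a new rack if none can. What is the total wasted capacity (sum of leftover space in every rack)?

44

Sorted descending: 30, 29, 27, 22, 15, 15, 14, 11, 3.
rack 1: place 30U, 12U left
rack 2: place 29U, 13U left
rack 3: place 27U, 15U left
rack 4: place 22U, 20U left
rack 3: place 15U, 0U left
rack 4: place 15U, 5U left
rack 5: place 14U, 28U left
rack 1: place 11U, 1U left
rack 2: place 3U, 10U left
5 racks × 42U = 210U; used 166U; unused 44U.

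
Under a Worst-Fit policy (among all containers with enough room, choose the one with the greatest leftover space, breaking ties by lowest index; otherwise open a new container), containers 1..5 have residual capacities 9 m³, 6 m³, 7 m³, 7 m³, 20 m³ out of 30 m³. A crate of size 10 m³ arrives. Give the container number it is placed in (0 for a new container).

Containers with room: container 5 (20 m³).
Most room is container 5 with 20 m³ free.

5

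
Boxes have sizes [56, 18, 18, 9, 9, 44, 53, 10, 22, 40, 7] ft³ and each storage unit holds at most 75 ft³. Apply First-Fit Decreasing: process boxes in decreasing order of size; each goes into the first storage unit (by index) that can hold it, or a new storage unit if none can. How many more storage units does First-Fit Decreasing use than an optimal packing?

0

First-Fit Decreasing: [56,18] [53,22] [44,18,10] [40,9,9,7] → 4 storage units.
Total size 286 ft³; any packing needs at least ⌈286/75⌉ = 4 storage units.
So 4 is already optimal.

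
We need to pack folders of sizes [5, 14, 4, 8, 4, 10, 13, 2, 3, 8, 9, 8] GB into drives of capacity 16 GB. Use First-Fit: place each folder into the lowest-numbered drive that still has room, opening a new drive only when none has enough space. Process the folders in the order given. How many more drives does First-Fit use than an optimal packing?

1

First-Fit: [5,4,4,2] [14] [8,3] [10] [13] [8,8] [9] → 7 drives.
Total size 88 GB; any packing needs at least ⌈88/16⌉ = 6 drives.
An optimal packing achieves that bound: [14,2] [13,3] [10,5] [9,4] [8,8] [8,4] → 6 drives.
Excess: 7 − 6 = 1.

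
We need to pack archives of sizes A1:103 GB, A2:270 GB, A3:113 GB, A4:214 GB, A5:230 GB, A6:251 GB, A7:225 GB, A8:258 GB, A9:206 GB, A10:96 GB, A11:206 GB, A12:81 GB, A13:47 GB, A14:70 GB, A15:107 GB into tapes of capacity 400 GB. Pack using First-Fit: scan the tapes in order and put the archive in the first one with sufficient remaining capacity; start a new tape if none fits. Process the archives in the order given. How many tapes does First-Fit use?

8

tape 1: place A1 (103 GB), 297 GB left
tape 1: place A2 (270 GB), 27 GB left
tape 2: place A3 (113 GB), 287 GB left
tape 2: place A4 (214 GB), 73 GB left
tape 3: place A5 (230 GB), 170 GB left
tape 4: place A6 (251 GB), 149 GB left
tape 5: place A7 (225 GB), 175 GB left
tape 6: place A8 (258 GB), 142 GB left
tape 7: place A9 (206 GB), 194 GB left
tape 3: place A10 (96 GB), 74 GB left
tape 8: place A11 (206 GB), 194 GB left
tape 4: place A12 (81 GB), 68 GB left
tape 2: place A13 (47 GB), 26 GB left
tape 3: place A14 (70 GB), 4 GB left
tape 5: place A15 (107 GB), 68 GB left
Final tapes: [103,270] [113,214,47] [230,96,70] [251,81] [225,107] [258] [206] [206].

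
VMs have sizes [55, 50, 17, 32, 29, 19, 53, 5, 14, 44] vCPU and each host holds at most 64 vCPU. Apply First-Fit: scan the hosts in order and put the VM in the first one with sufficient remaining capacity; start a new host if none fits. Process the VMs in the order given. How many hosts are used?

6

55 vCPU → host 1 (remaining 9 vCPU)
50 vCPU → host 2 (remaining 14 vCPU)
17 vCPU → host 3 (remaining 47 vCPU)
32 vCPU → host 3 (remaining 15 vCPU)
29 vCPU → host 4 (remaining 35 vCPU)
19 vCPU → host 4 (remaining 16 vCPU)
53 vCPU → host 5 (remaining 11 vCPU)
5 vCPU → host 1 (remaining 4 vCPU)
14 vCPU → host 2 (remaining 0 vCPU)
44 vCPU → host 6 (remaining 20 vCPU)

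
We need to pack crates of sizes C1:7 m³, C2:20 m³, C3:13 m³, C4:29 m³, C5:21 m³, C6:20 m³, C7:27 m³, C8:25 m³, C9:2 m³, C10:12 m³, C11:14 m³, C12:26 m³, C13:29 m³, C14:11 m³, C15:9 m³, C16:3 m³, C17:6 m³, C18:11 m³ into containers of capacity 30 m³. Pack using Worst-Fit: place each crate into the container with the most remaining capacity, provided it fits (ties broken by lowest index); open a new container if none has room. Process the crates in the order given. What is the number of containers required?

container 1: place C1 (7 m³), 23 m³ left
container 1: place C2 (20 m³), 3 m³ left
container 2: place C3 (13 m³), 17 m³ left
container 3: place C4 (29 m³), 1 m³ left
container 4: place C5 (21 m³), 9 m³ left
container 5: place C6 (20 m³), 10 m³ left
container 6: place C7 (27 m³), 3 m³ left
container 7: place C8 (25 m³), 5 m³ left
container 2: place C9 (2 m³), 15 m³ left
container 2: place C10 (12 m³), 3 m³ left
container 8: place C11 (14 m³), 16 m³ left
container 9: place C12 (26 m³), 4 m³ left
container 10: place C13 (29 m³), 1 m³ left
container 8: place C14 (11 m³), 5 m³ left
container 5: place C15 (9 m³), 1 m³ left
container 4: place C16 (3 m³), 6 m³ left
container 4: place C17 (6 m³), 0 m³ left
container 11: place C18 (11 m³), 19 m³ left

11 containers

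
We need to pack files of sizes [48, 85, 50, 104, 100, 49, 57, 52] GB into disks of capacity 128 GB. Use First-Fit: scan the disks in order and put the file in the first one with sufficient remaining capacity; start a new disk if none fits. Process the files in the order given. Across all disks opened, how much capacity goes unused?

223

disk 1: place 48 GB, 80 GB left
disk 2: place 85 GB, 43 GB left
disk 1: place 50 GB, 30 GB left
disk 3: place 104 GB, 24 GB left
disk 4: place 100 GB, 28 GB left
disk 5: place 49 GB, 79 GB left
disk 5: place 57 GB, 22 GB left
disk 6: place 52 GB, 76 GB left
6 disks × 128 GB = 768 GB; used 545 GB; unused 223 GB.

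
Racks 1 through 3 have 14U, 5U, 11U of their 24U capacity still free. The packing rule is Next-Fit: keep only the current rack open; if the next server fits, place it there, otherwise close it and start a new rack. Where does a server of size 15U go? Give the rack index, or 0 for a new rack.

Next-Fit only looks at rack 3, which has 11U free.
15U does not fit, so a new rack is opened.

0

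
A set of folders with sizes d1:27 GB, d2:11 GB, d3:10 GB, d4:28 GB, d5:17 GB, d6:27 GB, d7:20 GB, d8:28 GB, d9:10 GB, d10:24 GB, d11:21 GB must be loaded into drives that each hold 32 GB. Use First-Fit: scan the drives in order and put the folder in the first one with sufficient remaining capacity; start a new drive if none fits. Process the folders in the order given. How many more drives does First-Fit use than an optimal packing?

First-Fit: [27] [11,10,10] [28] [17] [27] [20] [28] [24] [21] → 9 drives.
8 folders exceed 16 GB (half the capacity), and no two of those can share a drive, so at least 8 drives are needed.
An optimal packing achieves that bound: [28] [28] [27] [27] [24] [21,11] [20,10] [17,10] → 8 drives.
Excess: 9 − 8 = 1.

1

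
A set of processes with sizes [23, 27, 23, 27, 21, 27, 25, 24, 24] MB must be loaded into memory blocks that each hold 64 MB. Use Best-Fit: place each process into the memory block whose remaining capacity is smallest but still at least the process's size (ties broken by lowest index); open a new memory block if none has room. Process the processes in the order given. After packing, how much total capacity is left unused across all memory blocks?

99

memory block 1: place 23 MB, 41 MB left
memory block 1: place 27 MB, 14 MB left
memory block 2: place 23 MB, 41 MB left
memory block 2: place 27 MB, 14 MB left
memory block 3: place 21 MB, 43 MB left
memory block 3: place 27 MB, 16 MB left
memory block 4: place 25 MB, 39 MB left
memory block 4: place 24 MB, 15 MB left
memory block 5: place 24 MB, 40 MB left
5 memory blocks × 64 MB = 320 MB; used 221 MB; unused 99 MB.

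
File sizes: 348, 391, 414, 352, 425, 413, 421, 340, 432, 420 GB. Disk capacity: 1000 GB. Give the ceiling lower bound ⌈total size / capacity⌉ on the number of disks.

4

Total size = 348 + 391 + 414 + 352 + 425 + 413 + 421 + 340 + 432 + 420 = 3956 GB.
⌈3956 / 1000⌉ = 4.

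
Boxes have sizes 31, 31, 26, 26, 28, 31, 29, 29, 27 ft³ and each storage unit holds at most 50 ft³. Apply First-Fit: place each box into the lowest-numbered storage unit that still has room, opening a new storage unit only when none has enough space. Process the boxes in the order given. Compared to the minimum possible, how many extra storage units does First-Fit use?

First-Fit: [31] [31] [26] [26] [28] [31] [29] [29] [27] → 9 storage units.
9 boxes exceed 25 ft³ (half the capacity), and no two of those can share a storage unit, so at least 9 storage units are needed.
So 9 is already optimal.

0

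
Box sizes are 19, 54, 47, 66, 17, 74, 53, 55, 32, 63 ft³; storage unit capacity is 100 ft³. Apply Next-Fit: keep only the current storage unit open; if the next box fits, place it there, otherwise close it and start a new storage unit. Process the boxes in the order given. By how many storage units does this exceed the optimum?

Next-Fit: [19,54] [47] [66,17] [74] [53] [55,32] [63] → 7 storage units.
6 boxes exceed 50 ft³ (half the capacity), and no two of those can share a storage unit, so at least 6 storage units are needed.
An optimal packing achieves that bound: [74,19] [66,32] [63,17] [55] [54] [53,47] → 6 storage units.
Excess: 7 − 6 = 1.

1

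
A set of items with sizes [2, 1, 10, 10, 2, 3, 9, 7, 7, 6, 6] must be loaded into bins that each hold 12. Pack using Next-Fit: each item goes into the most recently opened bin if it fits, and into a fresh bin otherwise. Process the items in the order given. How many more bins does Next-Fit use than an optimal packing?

1

Next-Fit: [2,1] [10] [10,2] [3,9] [7] [7] [6,6] → 7 bins.
Total size 63; any packing needs at least ⌈63/12⌉ = 6 bins.
An optimal packing achieves that bound: [10,2] [10,2] [9,3] [7,1] [7] [6,6] → 6 bins.
Excess: 7 − 6 = 1.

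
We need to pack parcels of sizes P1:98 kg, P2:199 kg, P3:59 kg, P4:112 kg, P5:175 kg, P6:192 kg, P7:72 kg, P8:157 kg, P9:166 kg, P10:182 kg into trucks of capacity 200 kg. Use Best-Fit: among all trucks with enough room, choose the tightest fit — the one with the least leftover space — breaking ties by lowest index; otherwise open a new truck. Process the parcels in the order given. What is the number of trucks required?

8

Put P1 (98 kg) in truck 1; 102 kg remain.
Put P2 (199 kg) in truck 2; 1 kg remain.
Put P3 (59 kg) in truck 1; 43 kg remain.
Put P4 (112 kg) in truck 3; 88 kg remain.
Put P5 (175 kg) in truck 4; 25 kg remain.
Put P6 (192 kg) in truck 5; 8 kg remain.
Put P7 (72 kg) in truck 3; 16 kg remain.
Put P8 (157 kg) in truck 6; 43 kg remain.
Put P9 (166 kg) in truck 7; 34 kg remain.
Put P10 (182 kg) in truck 8; 18 kg remain.
Final trucks: [98,59] [199] [112,72] [175] [192] [157] [166] [182].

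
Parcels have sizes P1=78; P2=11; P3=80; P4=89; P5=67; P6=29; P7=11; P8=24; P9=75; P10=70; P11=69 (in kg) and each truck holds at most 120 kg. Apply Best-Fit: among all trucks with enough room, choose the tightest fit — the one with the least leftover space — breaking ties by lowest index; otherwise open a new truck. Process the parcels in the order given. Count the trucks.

P1 (78 kg) → truck 1 (remaining 42 kg)
P2 (11 kg) → truck 1 (remaining 31 kg)
P3 (80 kg) → truck 2 (remaining 40 kg)
P4 (89 kg) → truck 3 (remaining 31 kg)
P5 (67 kg) → truck 4 (remaining 53 kg)
P6 (29 kg) → truck 1 (remaining 2 kg)
P7 (11 kg) → truck 3 (remaining 20 kg)
P8 (24 kg) → truck 2 (remaining 16 kg)
P9 (75 kg) → truck 5 (remaining 45 kg)
P10 (70 kg) → truck 6 (remaining 50 kg)
P11 (69 kg) → truck 7 (remaining 51 kg)

7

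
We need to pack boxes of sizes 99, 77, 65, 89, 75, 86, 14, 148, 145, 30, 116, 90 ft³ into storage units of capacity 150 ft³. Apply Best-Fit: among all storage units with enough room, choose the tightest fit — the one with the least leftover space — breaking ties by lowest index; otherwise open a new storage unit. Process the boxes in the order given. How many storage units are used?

Put 99 ft³ in storage unit 1; 51 ft³ remain.
Put 77 ft³ in storage unit 2; 73 ft³ remain.
Put 65 ft³ in storage unit 2; 8 ft³ remain.
Put 89 ft³ in storage unit 3; 61 ft³ remain.
Put 75 ft³ in storage unit 4; 75 ft³ remain.
Put 86 ft³ in storage unit 5; 64 ft³ remain.
Put 14 ft³ in storage unit 1; 37 ft³ remain.
Put 148 ft³ in storage unit 6; 2 ft³ remain.
Put 145 ft³ in storage unit 7; 5 ft³ remain.
Put 30 ft³ in storage unit 1; 7 ft³ remain.
Put 116 ft³ in storage unit 8; 34 ft³ remain.
Put 90 ft³ in storage unit 9; 60 ft³ remain.
Final storage units: [99,14,30] [77,65] [89] [75] [86] [148] [145] [116] [90].

9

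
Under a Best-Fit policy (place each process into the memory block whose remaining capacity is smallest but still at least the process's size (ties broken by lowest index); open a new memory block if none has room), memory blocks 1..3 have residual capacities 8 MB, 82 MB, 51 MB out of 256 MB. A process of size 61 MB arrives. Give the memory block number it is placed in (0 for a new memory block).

Memory blocks with room: memory block 2 (82 MB).
Tightest fit is memory block 2 with 82 MB free.

2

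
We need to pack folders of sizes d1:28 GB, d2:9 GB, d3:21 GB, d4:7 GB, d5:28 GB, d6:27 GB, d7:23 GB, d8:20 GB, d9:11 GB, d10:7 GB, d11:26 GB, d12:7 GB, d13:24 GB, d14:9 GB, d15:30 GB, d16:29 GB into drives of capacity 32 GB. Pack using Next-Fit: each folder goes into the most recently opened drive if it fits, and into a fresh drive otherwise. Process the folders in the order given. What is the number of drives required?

drive 1: place d1 (28 GB), 4 GB left
drive 2: place d2 (9 GB), 23 GB left
drive 2: place d3 (21 GB), 2 GB left
drive 3: place d4 (7 GB), 25 GB left
drive 4: place d5 (28 GB), 4 GB left
drive 5: place d6 (27 GB), 5 GB left
drive 6: place d7 (23 GB), 9 GB left
drive 7: place d8 (20 GB), 12 GB left
drive 7: place d9 (11 GB), 1 GB left
drive 8: place d10 (7 GB), 25 GB left
drive 9: place d11 (26 GB), 6 GB left
drive 10: place d12 (7 GB), 25 GB left
drive 10: place d13 (24 GB), 1 GB left
drive 11: place d14 (9 GB), 23 GB left
drive 12: place d15 (30 GB), 2 GB left
drive 13: place d16 (29 GB), 3 GB left

13 drives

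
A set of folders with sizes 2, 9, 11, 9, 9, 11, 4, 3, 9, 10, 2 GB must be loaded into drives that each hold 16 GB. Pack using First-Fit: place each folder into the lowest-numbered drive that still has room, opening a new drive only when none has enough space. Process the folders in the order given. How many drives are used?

7

drive 1: place 2 GB, 14 GB left
drive 1: place 9 GB, 5 GB left
drive 2: place 11 GB, 5 GB left
drive 3: place 9 GB, 7 GB left
drive 4: place 9 GB, 7 GB left
drive 5: place 11 GB, 5 GB left
drive 1: place 4 GB, 1 GB left
drive 2: place 3 GB, 2 GB left
drive 6: place 9 GB, 7 GB left
drive 7: place 10 GB, 6 GB left
drive 2: place 2 GB, 0 GB left
Final drives: [2,9,4] [11,3,2] [9] [9] [11] [9] [10].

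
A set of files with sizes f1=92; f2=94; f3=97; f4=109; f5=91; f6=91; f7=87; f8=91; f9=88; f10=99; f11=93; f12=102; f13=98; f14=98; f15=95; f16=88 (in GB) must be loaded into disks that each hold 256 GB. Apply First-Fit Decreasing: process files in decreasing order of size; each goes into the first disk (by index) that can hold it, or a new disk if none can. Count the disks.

8 disks

Sorted descending: 109, 102, 99, 98, 98, 97, 95, 94, 93, 92, 91, 91, 91, 88, 88, 87.
Put 109 GB in disk 1; 147 GB remain.
Put 102 GB in disk 1; 45 GB remain.
Put 99 GB in disk 2; 157 GB remain.
Put 98 GB in disk 2; 59 GB remain.
Put 98 GB in disk 3; 158 GB remain.
Put 97 GB in disk 3; 61 GB remain.
Put 95 GB in disk 4; 161 GB remain.
Put 94 GB in disk 4; 67 GB remain.
Put 93 GB in disk 5; 163 GB remain.
Put 92 GB in disk 5; 71 GB remain.
Put 91 GB in disk 6; 165 GB remain.
Put 91 GB in disk 6; 74 GB remain.
Put 91 GB in disk 7; 165 GB remain.
Put 88 GB in disk 7; 77 GB remain.
Put 88 GB in disk 8; 168 GB remain.
Put 87 GB in disk 8; 81 GB remain.
Final disks: [109,102] [99,98] [98,97] [95,94] [93,92] [91,91] [91,88] [88,87].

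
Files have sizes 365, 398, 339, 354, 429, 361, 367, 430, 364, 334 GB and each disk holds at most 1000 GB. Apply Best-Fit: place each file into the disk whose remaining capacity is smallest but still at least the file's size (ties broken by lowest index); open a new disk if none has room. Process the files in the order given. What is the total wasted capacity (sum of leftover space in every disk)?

1259

365 GB → disk 1 (remaining 635 GB)
398 GB → disk 1 (remaining 237 GB)
339 GB → disk 2 (remaining 661 GB)
354 GB → disk 2 (remaining 307 GB)
429 GB → disk 3 (remaining 571 GB)
361 GB → disk 3 (remaining 210 GB)
367 GB → disk 4 (remaining 633 GB)
430 GB → disk 4 (remaining 203 GB)
364 GB → disk 5 (remaining 636 GB)
334 GB → disk 5 (remaining 302 GB)
5 disks × 1000 GB = 5000 GB; used 3741 GB; unused 1259 GB.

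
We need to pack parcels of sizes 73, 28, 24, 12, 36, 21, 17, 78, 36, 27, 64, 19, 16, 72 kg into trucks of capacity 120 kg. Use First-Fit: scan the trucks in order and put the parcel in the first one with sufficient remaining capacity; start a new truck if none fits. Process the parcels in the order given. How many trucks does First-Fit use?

5 trucks

Put 73 kg in truck 1; 47 kg remain.
Put 28 kg in truck 1; 19 kg remain.
Put 24 kg in truck 2; 96 kg remain.
Put 12 kg in truck 1; 7 kg remain.
Put 36 kg in truck 2; 60 kg remain.
Put 21 kg in truck 2; 39 kg remain.
Put 17 kg in truck 2; 22 kg remain.
Put 78 kg in truck 3; 42 kg remain.
Put 36 kg in truck 3; 6 kg remain.
Put 27 kg in truck 4; 93 kg remain.
Put 64 kg in truck 4; 29 kg remain.
Put 19 kg in truck 2; 3 kg remain.
Put 16 kg in truck 4; 13 kg remain.
Put 72 kg in truck 5; 48 kg remain.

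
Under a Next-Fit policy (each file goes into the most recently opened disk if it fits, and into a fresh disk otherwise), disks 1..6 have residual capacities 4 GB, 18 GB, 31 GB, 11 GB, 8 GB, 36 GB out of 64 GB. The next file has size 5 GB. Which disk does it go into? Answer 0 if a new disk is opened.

6

Next-Fit only looks at disk 6, which has 36 GB free.
5 GB fits there.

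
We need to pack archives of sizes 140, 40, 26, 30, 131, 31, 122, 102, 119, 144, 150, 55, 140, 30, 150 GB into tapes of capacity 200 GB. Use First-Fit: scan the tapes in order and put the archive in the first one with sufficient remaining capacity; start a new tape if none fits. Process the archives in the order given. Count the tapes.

tape 1: place 140 GB, 60 GB left
tape 1: place 40 GB, 20 GB left
tape 2: place 26 GB, 174 GB left
tape 2: place 30 GB, 144 GB left
tape 2: place 131 GB, 13 GB left
tape 3: place 31 GB, 169 GB left
tape 3: place 122 GB, 47 GB left
tape 4: place 102 GB, 98 GB left
tape 5: place 119 GB, 81 GB left
tape 6: place 144 GB, 56 GB left
tape 7: place 150 GB, 50 GB left
tape 4: place 55 GB, 43 GB left
tape 8: place 140 GB, 60 GB left
tape 3: place 30 GB, 17 GB left
tape 9: place 150 GB, 50 GB left

9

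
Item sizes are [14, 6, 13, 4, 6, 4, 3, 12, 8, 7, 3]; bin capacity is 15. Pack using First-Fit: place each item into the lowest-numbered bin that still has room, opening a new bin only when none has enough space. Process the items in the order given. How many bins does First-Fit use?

6 bins

14 → bin 1 (remaining 1)
6 → bin 2 (remaining 9)
13 → bin 3 (remaining 2)
4 → bin 2 (remaining 5)
6 → bin 4 (remaining 9)
4 → bin 2 (remaining 1)
3 → bin 4 (remaining 6)
12 → bin 5 (remaining 3)
8 → bin 6 (remaining 7)
7 → bin 6 (remaining 0)
3 → bin 4 (remaining 3)
Final bins: [14] [6,4,4] [13] [6,3,3] [12] [8,7].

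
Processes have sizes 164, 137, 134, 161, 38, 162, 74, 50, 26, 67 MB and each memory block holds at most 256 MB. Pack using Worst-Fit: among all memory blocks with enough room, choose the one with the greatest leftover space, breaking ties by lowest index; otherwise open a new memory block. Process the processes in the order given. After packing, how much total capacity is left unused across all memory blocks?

267

memory block 1: place 164 MB, 92 MB left
memory block 2: place 137 MB, 119 MB left
memory block 3: place 134 MB, 122 MB left
memory block 4: place 161 MB, 95 MB left
memory block 3: place 38 MB, 84 MB left
memory block 5: place 162 MB, 94 MB left
memory block 2: place 74 MB, 45 MB left
memory block 4: place 50 MB, 45 MB left
memory block 5: place 26 MB, 68 MB left
memory block 1: place 67 MB, 25 MB left
5 memory blocks × 256 MB = 1280 MB; used 1013 MB; unused 267 MB.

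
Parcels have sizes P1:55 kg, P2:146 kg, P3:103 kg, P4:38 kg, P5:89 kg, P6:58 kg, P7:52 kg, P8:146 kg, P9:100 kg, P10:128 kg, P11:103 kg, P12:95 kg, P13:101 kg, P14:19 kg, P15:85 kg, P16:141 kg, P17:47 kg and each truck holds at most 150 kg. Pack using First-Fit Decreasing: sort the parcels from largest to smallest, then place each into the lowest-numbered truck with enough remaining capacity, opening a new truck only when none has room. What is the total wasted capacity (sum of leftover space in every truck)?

144

Sorted descending: 146, 146, 141, 128, 103, 103, 101, 100, 95, 89, 85, 58, 55, 52, 47, 38, 19.
Put 146 kg in truck 1; 4 kg remain.
Put 146 kg in truck 2; 4 kg remain.
Put 141 kg in truck 3; 9 kg remain.
Put 128 kg in truck 4; 22 kg remain.
Put 103 kg in truck 5; 47 kg remain.
Put 103 kg in truck 6; 47 kg remain.
Put 101 kg in truck 7; 49 kg remain.
Put 100 kg in truck 8; 50 kg remain.
Put 95 kg in truck 9; 55 kg remain.
Put 89 kg in truck 10; 61 kg remain.
Put 85 kg in truck 11; 65 kg remain.
Put 58 kg in truck 10; 3 kg remain.
Put 55 kg in truck 9; 0 kg remain.
Put 52 kg in truck 11; 13 kg remain.
Put 47 kg in truck 5; 0 kg remain.
Put 38 kg in truck 6; 9 kg remain.
Put 19 kg in truck 4; 3 kg remain.
11 trucks × 150 kg = 1650 kg; used 1506 kg; unused 144 kg.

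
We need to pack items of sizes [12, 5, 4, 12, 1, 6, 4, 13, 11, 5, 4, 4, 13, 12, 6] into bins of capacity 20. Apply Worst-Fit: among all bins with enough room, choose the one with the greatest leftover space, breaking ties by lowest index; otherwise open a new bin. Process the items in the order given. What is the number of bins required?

7

Put 12 in bin 1; 8 remain.
Put 5 in bin 1; 3 remain.
Put 4 in bin 2; 16 remain.
Put 12 in bin 2; 4 remain.
Put 1 in bin 2; 3 remain.
Put 6 in bin 3; 14 remain.
Put 4 in bin 3; 10 remain.
Put 13 in bin 4; 7 remain.
Put 11 in bin 5; 9 remain.
Put 5 in bin 3; 5 remain.
Put 4 in bin 5; 5 remain.
Put 4 in bin 4; 3 remain.
Put 13 in bin 6; 7 remain.
Put 12 in bin 7; 8 remain.
Put 6 in bin 7; 2 remain.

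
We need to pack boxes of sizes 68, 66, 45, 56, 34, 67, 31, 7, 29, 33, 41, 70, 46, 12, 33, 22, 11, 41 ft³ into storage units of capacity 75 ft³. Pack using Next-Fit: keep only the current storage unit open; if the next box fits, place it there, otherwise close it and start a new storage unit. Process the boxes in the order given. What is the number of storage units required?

storage unit 1: place 68 ft³, 7 ft³ left
storage unit 2: place 66 ft³, 9 ft³ left
storage unit 3: place 45 ft³, 30 ft³ left
storage unit 4: place 56 ft³, 19 ft³ left
storage unit 5: place 34 ft³, 41 ft³ left
storage unit 6: place 67 ft³, 8 ft³ left
storage unit 7: place 31 ft³, 44 ft³ left
storage unit 7: place 7 ft³, 37 ft³ left
storage unit 7: place 29 ft³, 8 ft³ left
storage unit 8: place 33 ft³, 42 ft³ left
storage unit 8: place 41 ft³, 1 ft³ left
storage unit 9: place 70 ft³, 5 ft³ left
storage unit 10: place 46 ft³, 29 ft³ left
storage unit 10: place 12 ft³, 17 ft³ left
storage unit 11: place 33 ft³, 42 ft³ left
storage unit 11: place 22 ft³, 20 ft³ left
storage unit 11: place 11 ft³, 9 ft³ left
storage unit 12: place 41 ft³, 34 ft³ left

12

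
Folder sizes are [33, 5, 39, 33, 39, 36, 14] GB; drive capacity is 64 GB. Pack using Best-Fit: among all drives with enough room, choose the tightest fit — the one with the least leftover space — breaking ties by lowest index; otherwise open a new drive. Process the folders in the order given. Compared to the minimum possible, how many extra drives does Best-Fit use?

0

Best-Fit: [33,5] [39,14] [33] [39] [36] → 5 drives.
5 folders exceed 32 GB (half the capacity), and no two of those can share a drive, so at least 5 drives are needed.
So 5 is already optimal.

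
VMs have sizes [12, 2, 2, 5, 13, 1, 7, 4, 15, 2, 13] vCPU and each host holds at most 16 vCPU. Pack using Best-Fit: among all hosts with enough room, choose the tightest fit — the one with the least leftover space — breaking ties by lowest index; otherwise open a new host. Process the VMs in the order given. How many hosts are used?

5

host 1: place 12 vCPU, 4 vCPU left
host 1: place 2 vCPU, 2 vCPU left
host 1: place 2 vCPU, 0 vCPU left
host 2: place 5 vCPU, 11 vCPU left
host 3: place 13 vCPU, 3 vCPU left
host 3: place 1 vCPU, 2 vCPU left
host 2: place 7 vCPU, 4 vCPU left
host 2: place 4 vCPU, 0 vCPU left
host 4: place 15 vCPU, 1 vCPU left
host 3: place 2 vCPU, 0 vCPU left
host 5: place 13 vCPU, 3 vCPU left
Final hosts: [12,2,2] [5,7,4] [13,1,2] [15] [13].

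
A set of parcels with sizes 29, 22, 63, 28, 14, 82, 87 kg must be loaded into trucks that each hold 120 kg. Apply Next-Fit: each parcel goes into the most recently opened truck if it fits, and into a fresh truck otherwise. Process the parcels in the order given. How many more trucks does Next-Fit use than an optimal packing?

Next-Fit: [29,22,63] [28,14] [82] [87] → 4 trucks.
Total size 325 kg; any packing needs at least ⌈325/120⌉ = 3 trucks.
An optimal packing achieves that bound: [87,29] [82,28] [63,22,14] → 3 trucks.
Excess: 4 − 3 = 1.

1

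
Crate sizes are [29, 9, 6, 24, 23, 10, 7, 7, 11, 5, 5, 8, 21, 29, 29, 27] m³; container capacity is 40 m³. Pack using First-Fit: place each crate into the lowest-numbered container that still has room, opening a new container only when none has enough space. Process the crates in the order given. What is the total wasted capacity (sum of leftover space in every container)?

70

container 1: place 29 m³, 11 m³ left
container 1: place 9 m³, 2 m³ left
container 2: place 6 m³, 34 m³ left
container 2: place 24 m³, 10 m³ left
container 3: place 23 m³, 17 m³ left
container 2: place 10 m³, 0 m³ left
container 3: place 7 m³, 10 m³ left
container 3: place 7 m³, 3 m³ left
container 4: place 11 m³, 29 m³ left
container 4: place 5 m³, 24 m³ left
container 4: place 5 m³, 19 m³ left
container 4: place 8 m³, 11 m³ left
container 5: place 21 m³, 19 m³ left
container 6: place 29 m³, 11 m³ left
container 7: place 29 m³, 11 m³ left
container 8: place 27 m³, 13 m³ left
8 containers × 40 m³ = 320 m³; used 250 m³; unused 70 m³.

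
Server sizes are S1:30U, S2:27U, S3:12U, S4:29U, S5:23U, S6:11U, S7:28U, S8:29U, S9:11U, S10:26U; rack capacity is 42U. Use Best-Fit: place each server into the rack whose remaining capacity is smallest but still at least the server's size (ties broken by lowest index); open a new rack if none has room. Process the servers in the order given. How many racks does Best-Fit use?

7

rack 1: place S1 (30U), 12U left
rack 2: place S2 (27U), 15U left
rack 1: place S3 (12U), 0U left
rack 3: place S4 (29U), 13U left
rack 4: place S5 (23U), 19U left
rack 3: place S6 (11U), 2U left
rack 5: place S7 (28U), 14U left
rack 6: place S8 (29U), 13U left
rack 6: place S9 (11U), 2U left
rack 7: place S10 (26U), 16U left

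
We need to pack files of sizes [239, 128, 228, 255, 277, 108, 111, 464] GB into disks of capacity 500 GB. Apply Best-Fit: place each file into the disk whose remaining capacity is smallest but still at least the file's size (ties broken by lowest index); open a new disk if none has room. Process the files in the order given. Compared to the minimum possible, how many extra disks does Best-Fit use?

Best-Fit: [239,128,108] [228,255] [277,111] [464] → 4 disks.
Total size 1810 GB; any packing needs at least ⌈1810/500⌉ = 4 disks.
So 4 is already optimal.

0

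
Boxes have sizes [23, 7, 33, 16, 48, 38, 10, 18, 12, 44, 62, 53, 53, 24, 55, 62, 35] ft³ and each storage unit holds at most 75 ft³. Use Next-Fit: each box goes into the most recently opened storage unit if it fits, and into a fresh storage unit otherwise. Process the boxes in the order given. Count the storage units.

storage unit 1: place 23 ft³, 52 ft³ left
storage unit 1: place 7 ft³, 45 ft³ left
storage unit 1: place 33 ft³, 12 ft³ left
storage unit 2: place 16 ft³, 59 ft³ left
storage unit 2: place 48 ft³, 11 ft³ left
storage unit 3: place 38 ft³, 37 ft³ left
storage unit 3: place 10 ft³, 27 ft³ left
storage unit 3: place 18 ft³, 9 ft³ left
storage unit 4: place 12 ft³, 63 ft³ left
storage unit 4: place 44 ft³, 19 ft³ left
storage unit 5: place 62 ft³, 13 ft³ left
storage unit 6: place 53 ft³, 22 ft³ left
storage unit 7: place 53 ft³, 22 ft³ left
storage unit 8: place 24 ft³, 51 ft³ left
storage unit 9: place 55 ft³, 20 ft³ left
storage unit 10: place 62 ft³, 13 ft³ left
storage unit 11: place 35 ft³, 40 ft³ left

11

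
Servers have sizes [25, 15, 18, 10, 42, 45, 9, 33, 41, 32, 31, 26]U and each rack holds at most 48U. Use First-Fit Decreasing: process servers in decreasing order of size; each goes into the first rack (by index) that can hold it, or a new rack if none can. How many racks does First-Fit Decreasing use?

Sorted descending: 45, 42, 41, 33, 32, 31, 26, 25, 18, 15, 10, 9.
rack 1: place 45U, 3U left
rack 2: place 42U, 6U left
rack 3: place 41U, 7U left
rack 4: place 33U, 15U left
rack 5: place 32U, 16U left
rack 6: place 31U, 17U left
rack 7: place 26U, 22U left
rack 8: place 25U, 23U left
rack 7: place 18U, 4U left
rack 4: place 15U, 0U left
rack 5: place 10U, 6U left
rack 6: place 9U, 8U left
Final racks: [45] [42] [41] [33,15] [32,10] [31,9] [26,18] [25].

8 racks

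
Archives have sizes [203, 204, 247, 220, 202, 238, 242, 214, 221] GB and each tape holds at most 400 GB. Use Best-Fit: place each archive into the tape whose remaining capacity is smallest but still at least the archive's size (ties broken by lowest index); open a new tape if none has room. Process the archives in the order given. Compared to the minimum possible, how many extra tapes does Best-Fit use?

0

Best-Fit: [203] [204] [247] [220] [202] [238] [242] [214] [221] → 9 tapes.
9 archives exceed 200 GB (half the capacity), and no two of those can share a tape, so at least 9 tapes are needed.
So 9 is already optimal.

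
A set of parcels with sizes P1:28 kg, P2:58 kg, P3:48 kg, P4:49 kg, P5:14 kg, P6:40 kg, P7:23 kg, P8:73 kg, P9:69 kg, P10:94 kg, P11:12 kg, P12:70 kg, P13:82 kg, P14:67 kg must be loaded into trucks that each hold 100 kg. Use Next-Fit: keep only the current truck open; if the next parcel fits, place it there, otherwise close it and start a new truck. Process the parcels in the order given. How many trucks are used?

P1 (28 kg) → truck 1 (remaining 72 kg)
P2 (58 kg) → truck 1 (remaining 14 kg)
P3 (48 kg) → truck 2 (remaining 52 kg)
P4 (49 kg) → truck 2 (remaining 3 kg)
P5 (14 kg) → truck 3 (remaining 86 kg)
P6 (40 kg) → truck 3 (remaining 46 kg)
P7 (23 kg) → truck 3 (remaining 23 kg)
P8 (73 kg) → truck 4 (remaining 27 kg)
P9 (69 kg) → truck 5 (remaining 31 kg)
P10 (94 kg) → truck 6 (remaining 6 kg)
P11 (12 kg) → truck 7 (remaining 88 kg)
P12 (70 kg) → truck 7 (remaining 18 kg)
P13 (82 kg) → truck 8 (remaining 18 kg)
P14 (67 kg) → truck 9 (remaining 33 kg)

9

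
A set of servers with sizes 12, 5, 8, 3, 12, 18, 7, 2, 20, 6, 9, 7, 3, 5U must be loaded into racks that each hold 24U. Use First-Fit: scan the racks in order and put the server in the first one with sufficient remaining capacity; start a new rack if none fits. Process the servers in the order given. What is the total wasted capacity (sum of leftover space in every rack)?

27

Put 12U in rack 1; 12U remain.
Put 5U in rack 1; 7U remain.
Put 8U in rack 2; 16U remain.
Put 3U in rack 1; 4U remain.
Put 12U in rack 2; 4U remain.
Put 18U in rack 3; 6U remain.
Put 7U in rack 4; 17U remain.
Put 2U in rack 1; 2U remain.
Put 20U in rack 5; 4U remain.
Put 6U in rack 3; 0U remain.
Put 9U in rack 4; 8U remain.
Put 7U in rack 4; 1U remain.
Put 3U in rack 2; 1U remain.
Put 5U in rack 6; 19U remain.
6 racks × 24U = 144U; used 117U; unused 27U.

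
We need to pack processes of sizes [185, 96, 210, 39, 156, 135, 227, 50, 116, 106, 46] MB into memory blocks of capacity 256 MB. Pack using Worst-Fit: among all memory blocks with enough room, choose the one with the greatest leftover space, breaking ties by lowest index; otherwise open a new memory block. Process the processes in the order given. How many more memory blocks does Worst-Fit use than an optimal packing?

1

Worst-Fit: [185] [96,39,50] [210] [156] [135,116] [227] [106,46] → 7 memory blocks.
Total size 1366 MB; any packing needs at least ⌈1366/256⌉ = 6 memory blocks.
An optimal packing achieves that bound: [227] [210,46] [185,50] [156,96] [135,116] [106,39] → 6 memory blocks.
Excess: 7 − 6 = 1.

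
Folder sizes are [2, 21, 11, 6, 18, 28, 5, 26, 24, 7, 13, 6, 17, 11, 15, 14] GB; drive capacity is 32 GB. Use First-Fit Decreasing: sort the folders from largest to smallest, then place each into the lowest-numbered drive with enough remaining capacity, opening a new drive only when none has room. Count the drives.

Sorted descending: 28, 26, 24, 21, 18, 17, 15, 14, 13, 11, 11, 7, 6, 6, 5, 2.
Put 28 GB in drive 1; 4 GB remain.
Put 26 GB in drive 2; 6 GB remain.
Put 24 GB in drive 3; 8 GB remain.
Put 21 GB in drive 4; 11 GB remain.
Put 18 GB in drive 5; 14 GB remain.
Put 17 GB in drive 6; 15 GB remain.
Put 15 GB in drive 6; 0 GB remain.
Put 14 GB in drive 5; 0 GB remain.
Put 13 GB in drive 7; 19 GB remain.
Put 11 GB in drive 4; 0 GB remain.
Put 11 GB in drive 7; 8 GB remain.
Put 7 GB in drive 3; 1 GB remain.
Put 6 GB in drive 2; 0 GB remain.
Put 6 GB in drive 7; 2 GB remain.
Put 5 GB in drive 8; 27 GB remain.
Put 2 GB in drive 1; 2 GB remain.

8 drives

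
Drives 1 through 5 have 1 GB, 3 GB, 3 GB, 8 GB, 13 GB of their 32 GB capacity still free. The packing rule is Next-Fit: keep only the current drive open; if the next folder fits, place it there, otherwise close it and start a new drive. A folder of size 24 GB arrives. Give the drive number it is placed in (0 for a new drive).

Next-Fit only looks at drive 5, which has 13 GB free.
24 GB does not fit, so a new drive is opened.

0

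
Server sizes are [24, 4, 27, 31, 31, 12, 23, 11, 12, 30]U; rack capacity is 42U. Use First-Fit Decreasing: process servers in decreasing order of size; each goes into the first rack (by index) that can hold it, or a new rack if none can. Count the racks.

6

Sorted descending: 31, 31, 30, 27, 24, 23, 12, 12, 11, 4.
Put 31U in rack 1; 11U remain.
Put 31U in rack 2; 11U remain.
Put 30U in rack 3; 12U remain.
Put 27U in rack 4; 15U remain.
Put 24U in rack 5; 18U remain.
Put 23U in rack 6; 19U remain.
Put 12U in rack 3; 0U remain.
Put 12U in rack 4; 3U remain.
Put 11U in rack 1; 0U remain.
Put 4U in rack 2; 7U remain.
Final racks: [31,11] [31,4] [30,12] [27,12] [24] [23].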